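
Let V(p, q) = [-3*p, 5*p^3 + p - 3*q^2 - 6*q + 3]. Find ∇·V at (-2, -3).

∂V₁/∂p = -3
∂V₂/∂q = -6*q - 6
∇·V = -6*q - 9
At (-2, -3): 9.

9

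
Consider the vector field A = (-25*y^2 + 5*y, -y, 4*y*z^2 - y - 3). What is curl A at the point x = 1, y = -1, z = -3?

(∇×A)₁ = ∂A₃/∂y − ∂A₂/∂z = 4*z^2 - 1
(∇×A)₂ = ∂A₁/∂z − ∂A₃/∂x = 0
(∇×A)₃ = ∂A₂/∂x − ∂A₁/∂y = 50*y - 5
∇×A = (4*z^2 - 1, 0, 50*y - 5)
At (1, -1, -3): (35, 0, -55).

(35, 0, -55)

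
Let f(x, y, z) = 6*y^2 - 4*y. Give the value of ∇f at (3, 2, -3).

∂f/∂x = 0
∂f/∂y = 12*y - 4
∂f/∂z = 0
∇f = (0, 12*y - 4, 0)
At (3, 2, -3): (0, 20, 0).

(0, 20, 0)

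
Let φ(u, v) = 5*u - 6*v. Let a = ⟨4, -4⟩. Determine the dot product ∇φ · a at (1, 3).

∂φ/∂u = 5
∂φ/∂v = -6
∇φ at (1, 3) = (5, -6)
∇φ · a = (5)(4) + (-6)(-4) = 44

44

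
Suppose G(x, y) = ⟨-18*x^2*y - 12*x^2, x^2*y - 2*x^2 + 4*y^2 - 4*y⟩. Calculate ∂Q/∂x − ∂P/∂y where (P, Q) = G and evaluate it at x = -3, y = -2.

186

∂G₂/∂x = 2*x*y - 4*x
∂G₁/∂y = -18*x^2
Scalar curl = 18*x^2 + 2*x*y - 4*x
At (-3, -2): 186.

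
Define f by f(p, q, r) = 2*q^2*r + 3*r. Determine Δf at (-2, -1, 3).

∂²f/∂p² = 0
∂²f/∂q² = 4*r
∂²f/∂r² = 0
∇²f = 4*r
At (-2, -1, 3): 12.

12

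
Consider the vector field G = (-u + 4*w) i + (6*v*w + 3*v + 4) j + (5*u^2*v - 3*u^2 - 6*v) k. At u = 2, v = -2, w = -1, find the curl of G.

(∇×G)₁ = ∂G₃/∂v − ∂G₂/∂w = 5*u^2 - 6*v - 6
(∇×G)₂ = ∂G₁/∂w − ∂G₃/∂u = -10*u*v + 6*u + 4
(∇×G)₃ = ∂G₂/∂u − ∂G₁/∂v = 0
∇×G = (5*u^2 - 6*v - 6, -10*u*v + 6*u + 4, 0)
At (2, -2, -1): (26, 56, 0).

(26, 56, 0)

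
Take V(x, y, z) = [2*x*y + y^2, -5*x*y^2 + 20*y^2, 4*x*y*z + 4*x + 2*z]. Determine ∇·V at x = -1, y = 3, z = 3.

∂V₁/∂x = 2*y
∂V₂/∂y = -10*x*y + 40*y
∂V₃/∂z = 4*x*y + 2
∇·V = -6*x*y + 42*y + 2
At (-1, 3, 3): 146.

146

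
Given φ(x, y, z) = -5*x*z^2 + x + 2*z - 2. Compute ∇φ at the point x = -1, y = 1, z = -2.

(-19, 0, -18)

∂φ/∂x = -5*z^2 + 1
∂φ/∂y = 0
∂φ/∂z = -10*x*z + 2
∇φ = (-5*z^2 + 1, 0, -10*x*z + 2)
At (-1, 1, -2): (-19, 0, -18).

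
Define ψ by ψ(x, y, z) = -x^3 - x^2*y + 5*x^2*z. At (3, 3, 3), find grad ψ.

(45, -9, 45)

∂ψ/∂x = -3*x^2 - 2*x*y + 10*x*z
∂ψ/∂y = -x^2
∂ψ/∂z = 5*x^2
∇ψ = (-3*x^2 - 2*x*y + 10*x*z, -x^2, 5*x^2)
At (3, 3, 3): (45, -9, 45).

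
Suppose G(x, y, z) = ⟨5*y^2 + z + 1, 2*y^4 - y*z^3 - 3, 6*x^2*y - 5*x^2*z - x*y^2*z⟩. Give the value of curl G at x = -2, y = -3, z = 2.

(∇×G)₁ = ∂G₃/∂y − ∂G₂/∂z = 6*x^2 - 2*x*y*z + 3*y*z^2
(∇×G)₂ = ∂G₁/∂z − ∂G₃/∂x = -12*x*y + 10*x*z + y^2*z + 1
(∇×G)₃ = ∂G₂/∂x − ∂G₁/∂y = -10*y
∇×G = (6*x^2 - 2*x*y*z + 3*y*z^2, -12*x*y + 10*x*z + y^2*z + 1, -10*y)
At (-2, -3, 2): (-36, -93, 30).

(-36, -93, 30)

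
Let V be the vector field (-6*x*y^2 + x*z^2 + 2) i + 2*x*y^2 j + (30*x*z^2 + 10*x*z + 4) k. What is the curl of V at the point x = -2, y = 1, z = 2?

(∇×V)₁ = ∂V₃/∂y − ∂V₂/∂z = 0
(∇×V)₂ = ∂V₁/∂z − ∂V₃/∂x = 2*x*z - 30*z^2 - 10*z
(∇×V)₃ = ∂V₂/∂x − ∂V₁/∂y = 12*x*y + 2*y^2
∇×V = (0, 2*x*z - 30*z^2 - 10*z, 12*x*y + 2*y^2)
At (-2, 1, 2): (0, -148, -22).

(0, -148, -22)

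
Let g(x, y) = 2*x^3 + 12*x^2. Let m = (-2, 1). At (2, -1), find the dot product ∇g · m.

-144

∂g/∂x = 6*x^2 + 24*x
∂g/∂y = 0
∇g at (2, -1) = (72, 0)
∇g · m = (72)(-2) + (0)(1) = -144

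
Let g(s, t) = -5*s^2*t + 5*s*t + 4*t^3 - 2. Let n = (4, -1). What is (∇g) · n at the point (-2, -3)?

∂g/∂s = -10*s*t + 5*t
∂g/∂t = -5*s^2 + 5*s + 12*t^2
∇g at (-2, -3) = (-75, 78)
∇g · n = (-75)(4) + (78)(-1) = -378

-378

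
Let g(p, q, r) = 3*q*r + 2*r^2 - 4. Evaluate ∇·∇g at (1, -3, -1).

∂²g/∂p² = 0
∂²g/∂q² = 0
∂²g/∂r² = 4
∇²g = 4
At (1, -3, -1): 4.

4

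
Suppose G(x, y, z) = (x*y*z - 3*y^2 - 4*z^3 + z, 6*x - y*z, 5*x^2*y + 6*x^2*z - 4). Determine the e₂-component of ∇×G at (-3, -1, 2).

-2

(∇×G)_2 = ∂G₁/∂z − ∂G₃/∂x
= x*y - 12*z^2 + 1 − (10*x*y + 12*x*z)
= -9*x*y - 12*x*z - 12*z^2 + 1
At (-3, -1, 2): -2.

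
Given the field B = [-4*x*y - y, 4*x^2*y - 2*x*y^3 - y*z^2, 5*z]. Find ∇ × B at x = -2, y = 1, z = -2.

(-4, 0, -25)

(∇×B)₁ = ∂B₃/∂y − ∂B₂/∂z = 2*y*z
(∇×B)₂ = ∂B₁/∂z − ∂B₃/∂x = 0
(∇×B)₃ = ∂B₂/∂x − ∂B₁/∂y = 8*x*y + 4*x - 2*y^3 + 1
∇×B = (2*y*z, 0, 8*x*y + 4*x - 2*y^3 + 1)
At (-2, 1, -2): (-4, 0, -25).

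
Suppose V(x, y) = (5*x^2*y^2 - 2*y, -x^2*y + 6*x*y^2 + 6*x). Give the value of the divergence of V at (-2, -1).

0

∂V₁/∂x = 10*x*y^2
∂V₂/∂y = -x^2 + 12*x*y
∇·V = -x^2 + 10*x*y^2 + 12*x*y
At (-2, -1): 0.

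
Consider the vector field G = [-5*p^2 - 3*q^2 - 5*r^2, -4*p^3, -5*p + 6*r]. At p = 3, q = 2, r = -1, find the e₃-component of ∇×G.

-96

(∇×G)_3 = ∂G₂/∂p − ∂G₁/∂q
= -12*p^2 − (-6*q)
= -12*p^2 + 6*q
At (3, 2, -1): -96.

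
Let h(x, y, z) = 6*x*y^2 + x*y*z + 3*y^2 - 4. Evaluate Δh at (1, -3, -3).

18

∂²h/∂x² = 0
∂²h/∂y² = 6*(2*x + 1)
∂²h/∂z² = 0
∇²h = 12*x + 6
At (1, -3, -3): 18.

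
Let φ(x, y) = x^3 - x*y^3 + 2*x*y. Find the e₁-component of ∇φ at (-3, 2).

(∇φ)_1 = ∂φ/∂x = 3*x^2 - y^3 + 2*y
At (-3, 2): 23.

23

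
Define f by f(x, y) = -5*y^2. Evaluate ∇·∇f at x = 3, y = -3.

-10

∂²f/∂x² = 0
∂²f/∂y² = -10
∇²f = -10
At (3, -3): -10.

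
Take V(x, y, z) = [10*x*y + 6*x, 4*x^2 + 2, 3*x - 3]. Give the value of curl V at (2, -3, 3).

(∇×V)₁ = ∂V₃/∂y − ∂V₂/∂z = 0
(∇×V)₂ = ∂V₁/∂z − ∂V₃/∂x = -3
(∇×V)₃ = ∂V₂/∂x − ∂V₁/∂y = -2*x
∇×V = (0, -3, -2*x)
At (2, -3, 3): (0, -3, -4).

(0, -3, -4)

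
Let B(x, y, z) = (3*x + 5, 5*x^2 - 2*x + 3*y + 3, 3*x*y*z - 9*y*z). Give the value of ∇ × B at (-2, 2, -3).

(45, 18, -22)

(∇×B)₁ = ∂B₃/∂y − ∂B₂/∂z = 3*x*z - 9*z
(∇×B)₂ = ∂B₁/∂z − ∂B₃/∂x = -3*y*z
(∇×B)₃ = ∂B₂/∂x − ∂B₁/∂y = 10*x - 2
∇×B = (3*x*z - 9*z, -3*y*z, 10*x - 2)
At (-2, 2, -3): (45, 18, -22).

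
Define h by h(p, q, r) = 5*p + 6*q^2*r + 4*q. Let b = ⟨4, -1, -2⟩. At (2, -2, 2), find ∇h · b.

16

∂h/∂p = 5
∂h/∂q = 12*q*r + 4
∂h/∂r = 6*q^2
∇h at (2, -2, 2) = (5, -44, 24)
∇h · b = (5)(4) + (-44)(-1) + (24)(-2) = 16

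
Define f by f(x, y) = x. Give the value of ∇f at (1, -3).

∂f/∂x = 1
∂f/∂y = 0
∇f = (1, 0)
At (1, -3): (1, 0).

(1, 0)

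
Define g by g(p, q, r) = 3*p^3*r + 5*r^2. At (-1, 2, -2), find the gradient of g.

∂g/∂p = 9*p^2*r
∂g/∂q = 0
∂g/∂r = 3*p^3 + 10*r
∇g = (9*p^2*r, 0, 3*p^3 + 10*r)
At (-1, 2, -2): (-18, 0, -23).

(-18, 0, -23)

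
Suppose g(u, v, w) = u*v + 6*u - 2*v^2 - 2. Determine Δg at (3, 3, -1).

∂²g/∂u² = 0
∂²g/∂v² = -4
∂²g/∂w² = 0
∇²g = -4
At (3, 3, -1): -4.

-4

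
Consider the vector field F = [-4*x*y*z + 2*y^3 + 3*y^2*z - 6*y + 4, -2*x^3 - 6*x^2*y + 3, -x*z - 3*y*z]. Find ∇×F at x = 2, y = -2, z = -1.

(∇×F)₁ = ∂F₃/∂y − ∂F₂/∂z = -3*z
(∇×F)₂ = ∂F₁/∂z − ∂F₃/∂x = -4*x*y + 3*y^2 + z
(∇×F)₃ = ∂F₂/∂x − ∂F₁/∂y = -6*x^2 - 12*x*y + 4*x*z - 6*y^2 - 6*y*z + 6
∇×F = (-3*z, -4*x*y + 3*y^2 + z, -6*x^2 - 12*x*y + 4*x*z - 6*y^2 - 6*y*z + 6)
At (2, -2, -1): (3, 27, -14).

(3, 27, -14)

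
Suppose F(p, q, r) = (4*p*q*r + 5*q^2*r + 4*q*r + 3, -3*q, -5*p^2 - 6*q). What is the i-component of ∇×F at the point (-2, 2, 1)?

(∇×F)_1 = ∂F₃/∂q − ∂F₂/∂r
= -6 − (0)
= -6
At (-2, 2, 1): -6.

-6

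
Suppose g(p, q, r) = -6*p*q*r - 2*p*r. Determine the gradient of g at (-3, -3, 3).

∂g/∂p = -6*q*r - 2*r
∂g/∂q = -6*p*r
∂g/∂r = -6*p*q - 2*p
∇g = (-6*q*r - 2*r, -6*p*r, -6*p*q - 2*p)
At (-3, -3, 3): (48, 54, -48).

(48, 54, -48)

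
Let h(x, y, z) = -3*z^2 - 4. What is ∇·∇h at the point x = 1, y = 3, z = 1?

-6

∂²h/∂x² = 0
∂²h/∂y² = 0
∂²h/∂z² = -6
∇²h = -6
At (1, 3, 1): -6.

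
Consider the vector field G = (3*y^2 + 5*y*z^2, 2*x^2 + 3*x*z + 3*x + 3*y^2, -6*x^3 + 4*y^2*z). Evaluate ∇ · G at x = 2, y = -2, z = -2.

4

∂G₁/∂x = 0
∂G₂/∂y = 6*y
∂G₃/∂z = 4*y^2
∇·G = 4*y^2 + 6*y
At (2, -2, -2): 4.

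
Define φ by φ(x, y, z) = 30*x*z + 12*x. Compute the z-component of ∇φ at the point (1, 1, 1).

(∇φ)_3 = ∂φ/∂z = 30*x
At (1, 1, 1): 30.

30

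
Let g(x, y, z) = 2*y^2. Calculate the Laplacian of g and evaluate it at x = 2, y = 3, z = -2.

∂²g/∂x² = 0
∂²g/∂y² = 4
∂²g/∂z² = 0
∇²g = 4
At (2, 3, -2): 4.

4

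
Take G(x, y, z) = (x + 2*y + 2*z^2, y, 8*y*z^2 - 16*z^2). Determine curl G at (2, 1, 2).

(∇×G)₁ = ∂G₃/∂y − ∂G₂/∂z = 8*z^2
(∇×G)₂ = ∂G₁/∂z − ∂G₃/∂x = 4*z
(∇×G)₃ = ∂G₂/∂x − ∂G₁/∂y = -2
∇×G = (8*z^2, 4*z, -2)
At (2, 1, 2): (32, 8, -2).

(32, 8, -2)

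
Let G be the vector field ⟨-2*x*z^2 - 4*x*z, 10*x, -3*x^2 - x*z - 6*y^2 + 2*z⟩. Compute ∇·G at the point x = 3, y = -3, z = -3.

-7

∂G₁/∂x = -2*z^2 - 4*z
∂G₂/∂y = 0
∂G₃/∂z = -x + 2
∇·G = -x - 2*z^2 - 4*z + 2
At (3, -3, -3): -7.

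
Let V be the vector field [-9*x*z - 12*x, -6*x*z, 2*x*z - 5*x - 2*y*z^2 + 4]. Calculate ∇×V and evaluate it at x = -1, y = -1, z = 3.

(∇×V)₁ = ∂V₃/∂y − ∂V₂/∂z = 6*x - 2*z^2
(∇×V)₂ = ∂V₁/∂z − ∂V₃/∂x = -9*x - 2*z + 5
(∇×V)₃ = ∂V₂/∂x − ∂V₁/∂y = -6*z
∇×V = (6*x - 2*z^2, -9*x - 2*z + 5, -6*z)
At (-1, -1, 3): (-24, 8, -18).

(-24, 8, -18)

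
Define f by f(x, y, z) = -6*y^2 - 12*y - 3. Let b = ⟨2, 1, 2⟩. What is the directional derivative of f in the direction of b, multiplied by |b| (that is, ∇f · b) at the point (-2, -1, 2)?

∂f/∂x = 0
∂f/∂y = -12*y - 12
∂f/∂z = 0
∇f at (-2, -1, 2) = (0, 0, 0)
∇f · b = (0)(2) + (0)(1) + (0)(2) = 0

0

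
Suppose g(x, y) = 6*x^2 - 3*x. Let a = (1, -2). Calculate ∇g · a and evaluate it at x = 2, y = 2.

∂g/∂x = 12*x - 3
∂g/∂y = 0
∇g at (2, 2) = (21, 0)
∇g · a = (21)(1) + (0)(-2) = 21

21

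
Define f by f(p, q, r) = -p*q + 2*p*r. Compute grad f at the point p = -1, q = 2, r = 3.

∂f/∂p = -q + 2*r
∂f/∂q = -p
∂f/∂r = 2*p
∇f = (-q + 2*r, -p, 2*p)
At (-1, 2, 3): (4, 1, -2).

(4, 1, -2)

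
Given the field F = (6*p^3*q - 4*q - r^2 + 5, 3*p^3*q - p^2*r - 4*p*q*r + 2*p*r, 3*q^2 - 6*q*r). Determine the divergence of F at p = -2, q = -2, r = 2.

-140

∂F₁/∂p = 18*p^2*q
∂F₂/∂q = 3*p^3 - 4*p*r
∂F₃/∂r = -6*q
∇·F = 3*p^3 + 18*p^2*q - 4*p*r - 6*q
At (-2, -2, 2): -140.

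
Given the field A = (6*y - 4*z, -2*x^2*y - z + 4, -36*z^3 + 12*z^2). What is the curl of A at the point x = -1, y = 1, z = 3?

(1, -4, -2)

(∇×A)₁ = ∂A₃/∂y − ∂A₂/∂z = 1
(∇×A)₂ = ∂A₁/∂z − ∂A₃/∂x = -4
(∇×A)₃ = ∂A₂/∂x − ∂A₁/∂y = -4*x*y - 6
∇×A = (1, -4, -4*x*y - 6)
At (-1, 1, 3): (1, -4, -2).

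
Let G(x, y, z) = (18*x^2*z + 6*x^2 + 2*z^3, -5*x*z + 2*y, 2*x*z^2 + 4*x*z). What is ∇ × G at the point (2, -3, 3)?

(10, 96, -15)

(∇×G)₁ = ∂G₃/∂y − ∂G₂/∂z = 5*x
(∇×G)₂ = ∂G₁/∂z − ∂G₃/∂x = 18*x^2 + 4*z^2 - 4*z
(∇×G)₃ = ∂G₂/∂x − ∂G₁/∂y = -5*z
∇×G = (5*x, 18*x^2 + 4*z^2 - 4*z, -5*z)
At (2, -3, 3): (10, 96, -15).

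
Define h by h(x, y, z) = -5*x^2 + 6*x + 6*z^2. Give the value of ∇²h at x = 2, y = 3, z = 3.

∂²h/∂x² = -10
∂²h/∂y² = 0
∂²h/∂z² = 12
∇²h = 2
At (2, 3, 3): 2.

2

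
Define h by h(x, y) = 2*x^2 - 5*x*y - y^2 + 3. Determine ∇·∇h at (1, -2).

∂²h/∂x² = 4
∂²h/∂y² = -2
∇²h = 2
At (1, -2): 2.

2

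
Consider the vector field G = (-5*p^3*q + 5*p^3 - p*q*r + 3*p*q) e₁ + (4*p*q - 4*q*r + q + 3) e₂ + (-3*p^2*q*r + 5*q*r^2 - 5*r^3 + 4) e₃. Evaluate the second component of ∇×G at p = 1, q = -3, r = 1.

-15

(∇×G)_2 = ∂G₁/∂r − ∂G₃/∂p
= -p*q − (-6*p*q*r)
= 6*p*q*r - p*q
At (1, -3, 1): -15.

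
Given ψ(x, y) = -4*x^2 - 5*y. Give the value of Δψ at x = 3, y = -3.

∂²ψ/∂x² = -8
∂²ψ/∂y² = 0
∇²ψ = -8
At (3, -3): -8.

-8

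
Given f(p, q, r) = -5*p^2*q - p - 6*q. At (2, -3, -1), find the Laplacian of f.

∂²f/∂p² = -10*q
∂²f/∂q² = 0
∂²f/∂r² = 0
∇²f = -10*q
At (2, -3, -1): 30.

30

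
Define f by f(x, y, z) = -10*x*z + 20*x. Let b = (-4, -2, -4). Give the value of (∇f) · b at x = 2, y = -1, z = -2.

-80

∂f/∂x = -10*z + 20
∂f/∂y = 0
∂f/∂z = -10*x
∇f at (2, -1, -2) = (40, 0, -20)
∇f · b = (40)(-4) + (0)(-2) + (-20)(-4) = -80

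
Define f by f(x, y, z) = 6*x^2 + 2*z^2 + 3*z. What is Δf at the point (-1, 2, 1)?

16

∂²f/∂x² = 12
∂²f/∂y² = 0
∂²f/∂z² = 4
∇²f = 16
At (-1, 2, 1): 16.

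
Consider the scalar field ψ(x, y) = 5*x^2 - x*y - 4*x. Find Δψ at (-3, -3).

∂²ψ/∂x² = 10
∂²ψ/∂y² = 0
∇²ψ = 10
At (-3, -3): 10.

10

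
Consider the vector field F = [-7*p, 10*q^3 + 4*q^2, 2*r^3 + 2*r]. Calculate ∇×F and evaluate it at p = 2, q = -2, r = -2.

(∇×F)₁ = ∂F₃/∂q − ∂F₂/∂r = 0
(∇×F)₂ = ∂F₁/∂r − ∂F₃/∂p = 0
(∇×F)₃ = ∂F₂/∂p − ∂F₁/∂q = 0
∇×F = (0, 0, 0)
At (2, -2, -2): (0, 0, 0).

(0, 0, 0)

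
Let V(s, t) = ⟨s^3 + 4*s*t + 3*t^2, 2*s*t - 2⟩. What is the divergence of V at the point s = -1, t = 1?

∂V₁/∂s = 3*s^2 + 4*t
∂V₂/∂t = 2*s
∇·V = 3*s^2 + 2*s + 4*t
At (-1, 1): 5.

5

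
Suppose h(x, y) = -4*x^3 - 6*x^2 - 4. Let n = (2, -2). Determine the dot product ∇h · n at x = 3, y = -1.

-288

∂h/∂x = -12*x^2 - 12*x
∂h/∂y = 0
∇h at (3, -1) = (-144, 0)
∇h · n = (-144)(2) + (0)(-2) = -288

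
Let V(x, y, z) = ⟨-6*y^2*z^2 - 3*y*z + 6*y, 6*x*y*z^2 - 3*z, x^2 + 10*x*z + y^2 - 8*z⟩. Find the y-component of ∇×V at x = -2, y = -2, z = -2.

126

(∇×V)_2 = ∂V₁/∂z − ∂V₃/∂x
= -12*y^2*z - 3*y − (2*x + 10*z)
= -2*x - 12*y^2*z - 3*y - 10*z
At (-2, -2, -2): 126.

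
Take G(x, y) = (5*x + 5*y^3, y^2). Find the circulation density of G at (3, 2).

∂G₂/∂x = 0
∂G₁/∂y = 15*y^2
Scalar curl = -15*y^2
At (3, 2): -60.

-60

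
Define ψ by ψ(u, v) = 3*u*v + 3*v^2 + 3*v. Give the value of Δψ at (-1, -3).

6

∂²ψ/∂u² = 0
∂²ψ/∂v² = 6
∇²ψ = 6
At (-1, -3): 6.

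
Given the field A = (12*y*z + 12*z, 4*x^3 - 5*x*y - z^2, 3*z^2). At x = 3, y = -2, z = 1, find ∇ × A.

(2, -12, 106)

(∇×A)₁ = ∂A₃/∂y − ∂A₂/∂z = 2*z
(∇×A)₂ = ∂A₁/∂z − ∂A₃/∂x = 12*y + 12
(∇×A)₃ = ∂A₂/∂x − ∂A₁/∂y = 12*x^2 - 5*y - 12*z
∇×A = (2*z, 12*y + 12, 12*x^2 - 5*y - 12*z)
At (3, -2, 1): (2, -12, 106).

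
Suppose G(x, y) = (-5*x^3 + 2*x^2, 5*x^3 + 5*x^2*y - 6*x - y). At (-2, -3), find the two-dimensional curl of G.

∂G₂/∂x = 15*x^2 + 10*x*y - 6
∂G₁/∂y = 0
Scalar curl = 15*x^2 + 10*x*y - 6
At (-2, -3): 114.

114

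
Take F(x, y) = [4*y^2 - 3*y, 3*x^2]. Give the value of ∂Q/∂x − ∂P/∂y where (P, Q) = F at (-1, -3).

21

∂F₂/∂x = 6*x
∂F₁/∂y = 8*y - 3
Scalar curl = 6*x - 8*y + 3
At (-1, -3): 21.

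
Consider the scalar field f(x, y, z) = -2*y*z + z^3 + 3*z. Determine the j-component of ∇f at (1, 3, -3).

(∇f)_2 = ∂f/∂y = -2*z
At (1, 3, -3): 6.

6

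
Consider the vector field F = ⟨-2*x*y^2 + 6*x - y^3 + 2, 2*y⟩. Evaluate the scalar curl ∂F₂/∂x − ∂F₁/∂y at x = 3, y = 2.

∂F₂/∂x = 0
∂F₁/∂y = -4*x*y - 3*y^2
Scalar curl = 4*x*y + 3*y^2
At (3, 2): 36.

36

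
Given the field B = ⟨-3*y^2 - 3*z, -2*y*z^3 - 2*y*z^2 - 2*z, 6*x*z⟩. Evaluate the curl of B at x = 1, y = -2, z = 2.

(∇×B)₁ = ∂B₃/∂y − ∂B₂/∂z = 6*y*z^2 + 4*y*z + 2
(∇×B)₂ = ∂B₁/∂z − ∂B₃/∂x = -6*z - 3
(∇×B)₃ = ∂B₂/∂x − ∂B₁/∂y = 6*y
∇×B = (6*y*z^2 + 4*y*z + 2, -6*z - 3, 6*y)
At (1, -2, 2): (-62, -15, -12).

(-62, -15, -12)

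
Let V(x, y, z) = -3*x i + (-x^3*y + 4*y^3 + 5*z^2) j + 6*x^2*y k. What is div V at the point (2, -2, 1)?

∂V₁/∂x = -3
∂V₂/∂y = -x^3 + 12*y^2
∂V₃/∂z = 0
∇·V = -x^3 + 12*y^2 - 3
At (2, -2, 1): 37.

37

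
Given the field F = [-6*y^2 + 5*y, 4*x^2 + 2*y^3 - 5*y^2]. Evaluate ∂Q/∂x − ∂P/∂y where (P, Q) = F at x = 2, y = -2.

-13

∂F₂/∂x = 8*x
∂F₁/∂y = -12*y + 5
Scalar curl = 8*x + 12*y - 5
At (2, -2): -13.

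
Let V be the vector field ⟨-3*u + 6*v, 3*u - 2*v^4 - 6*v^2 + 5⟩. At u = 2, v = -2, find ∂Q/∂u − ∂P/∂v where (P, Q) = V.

-3

∂V₂/∂u = 3
∂V₁/∂v = 6
Scalar curl = -3
At (2, -2): -3.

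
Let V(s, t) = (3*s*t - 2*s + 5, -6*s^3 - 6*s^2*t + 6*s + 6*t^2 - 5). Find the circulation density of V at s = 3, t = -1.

∂V₂/∂s = -18*s^2 - 12*s*t + 6
∂V₁/∂t = 3*s
Scalar curl = -18*s^2 - 12*s*t - 3*s + 6
At (3, -1): -129.

-129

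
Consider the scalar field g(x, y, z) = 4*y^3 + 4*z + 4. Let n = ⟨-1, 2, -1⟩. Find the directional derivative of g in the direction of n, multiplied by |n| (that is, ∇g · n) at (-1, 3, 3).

212

∂g/∂x = 0
∂g/∂y = 12*y^2
∂g/∂z = 4
∇g at (-1, 3, 3) = (0, 108, 4)
∇g · n = (0)(-1) + (108)(2) + (4)(-1) = 212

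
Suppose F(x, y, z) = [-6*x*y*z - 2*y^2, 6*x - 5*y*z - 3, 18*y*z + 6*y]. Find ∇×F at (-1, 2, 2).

(52, 12, 2)

(∇×F)₁ = ∂F₃/∂y − ∂F₂/∂z = 5*y + 18*z + 6
(∇×F)₂ = ∂F₁/∂z − ∂F₃/∂x = -6*x*y
(∇×F)₃ = ∂F₂/∂x − ∂F₁/∂y = 6*x*z + 4*y + 6
∇×F = (5*y + 18*z + 6, -6*x*y, 6*x*z + 4*y + 6)
At (-1, 2, 2): (52, 12, 2).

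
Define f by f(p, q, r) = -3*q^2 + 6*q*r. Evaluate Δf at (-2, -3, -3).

∂²f/∂p² = 0
∂²f/∂q² = -6
∂²f/∂r² = 0
∇²f = -6
At (-2, -3, -3): -6.

-6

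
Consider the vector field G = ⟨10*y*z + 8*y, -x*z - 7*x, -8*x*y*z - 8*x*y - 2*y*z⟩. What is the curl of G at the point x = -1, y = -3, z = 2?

(19, -102, -37)

(∇×G)₁ = ∂G₃/∂y − ∂G₂/∂z = -8*x*z - 7*x - 2*z
(∇×G)₂ = ∂G₁/∂z − ∂G₃/∂x = 8*y*z + 18*y
(∇×G)₃ = ∂G₂/∂x − ∂G₁/∂y = -11*z - 15
∇×G = (-8*x*z - 7*x - 2*z, 8*y*z + 18*y, -11*z - 15)
At (-1, -3, 2): (19, -102, -37).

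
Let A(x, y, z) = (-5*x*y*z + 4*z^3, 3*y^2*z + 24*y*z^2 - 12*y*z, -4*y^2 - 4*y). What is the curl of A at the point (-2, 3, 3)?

(∇×A)₁ = ∂A₃/∂y − ∂A₂/∂z = -3*y^2 - 48*y*z + 4*y - 4
(∇×A)₂ = ∂A₁/∂z − ∂A₃/∂x = -5*x*y + 12*z^2
(∇×A)₃ = ∂A₂/∂x − ∂A₁/∂y = 5*x*z
∇×A = (-3*y^2 - 48*y*z + 4*y - 4, -5*x*y + 12*z^2, 5*x*z)
At (-2, 3, 3): (-451, 138, -30).

(-451, 138, -30)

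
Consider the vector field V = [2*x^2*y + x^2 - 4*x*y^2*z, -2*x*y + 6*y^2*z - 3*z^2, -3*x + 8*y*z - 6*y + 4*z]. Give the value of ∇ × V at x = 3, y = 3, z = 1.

(∇×V)₁ = ∂V₃/∂y − ∂V₂/∂z = -6*y^2 + 14*z - 6
(∇×V)₂ = ∂V₁/∂z − ∂V₃/∂x = -4*x*y^2 + 3
(∇×V)₃ = ∂V₂/∂x − ∂V₁/∂y = -2*x^2 + 8*x*y*z - 2*y
∇×V = (-6*y^2 + 14*z - 6, -4*x*y^2 + 3, -2*x^2 + 8*x*y*z - 2*y)
At (3, 3, 1): (-46, -105, 48).

(-46, -105, 48)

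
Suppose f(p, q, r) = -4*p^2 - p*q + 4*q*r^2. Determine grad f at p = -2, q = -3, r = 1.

(19, 6, -24)

∂f/∂p = -8*p - q
∂f/∂q = -p + 4*r^2
∂f/∂r = 8*q*r
∇f = (-8*p - q, -p + 4*r^2, 8*q*r)
At (-2, -3, 1): (19, 6, -24).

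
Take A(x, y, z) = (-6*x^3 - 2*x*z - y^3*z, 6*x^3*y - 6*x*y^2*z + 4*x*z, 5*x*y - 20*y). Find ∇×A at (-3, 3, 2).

(-185, -36, 440)

(∇×A)₁ = ∂A₃/∂y − ∂A₂/∂z = 6*x*y^2 + x - 20
(∇×A)₂ = ∂A₁/∂z − ∂A₃/∂x = -2*x - y^3 - 5*y
(∇×A)₃ = ∂A₂/∂x − ∂A₁/∂y = 18*x^2*y - 3*y^2*z + 4*z
∇×A = (6*x*y^2 + x - 20, -2*x - y^3 - 5*y, 18*x^2*y - 3*y^2*z + 4*z)
At (-3, 3, 2): (-185, -36, 440).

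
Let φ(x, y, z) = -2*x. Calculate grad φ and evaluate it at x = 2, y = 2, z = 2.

(-2, 0, 0)

∂φ/∂x = -2
∂φ/∂y = 0
∂φ/∂z = 0
∇φ = (-2, 0, 0)
At (2, 2, 2): (-2, 0, 0).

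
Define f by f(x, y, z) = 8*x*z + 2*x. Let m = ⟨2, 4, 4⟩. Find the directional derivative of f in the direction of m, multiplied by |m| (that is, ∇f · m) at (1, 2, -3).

-12

∂f/∂x = 8*z + 2
∂f/∂y = 0
∂f/∂z = 8*x
∇f at (1, 2, -3) = (-22, 0, 8)
∇f · m = (-22)(2) + (0)(4) + (8)(4) = -12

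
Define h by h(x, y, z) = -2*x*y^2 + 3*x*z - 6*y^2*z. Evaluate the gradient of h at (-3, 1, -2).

(-8, 36, -15)

∂h/∂x = -2*y^2 + 3*z
∂h/∂y = -4*x*y - 12*y*z
∂h/∂z = 3*x - 6*y^2
∇h = (-2*y^2 + 3*z, -4*x*y - 12*y*z, 3*x - 6*y^2)
At (-3, 1, -2): (-8, 36, -15).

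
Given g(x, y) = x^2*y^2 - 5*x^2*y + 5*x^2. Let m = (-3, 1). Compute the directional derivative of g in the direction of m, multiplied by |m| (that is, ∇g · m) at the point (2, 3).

16

∂g/∂x = 2*x*y^2 - 10*x*y + 10*x
∂g/∂y = 2*x^2*y - 5*x^2
∇g at (2, 3) = (-4, 4)
∇g · m = (-4)(-3) + (4)(1) = 16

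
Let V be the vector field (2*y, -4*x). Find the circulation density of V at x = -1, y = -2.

∂V₂/∂x = -4
∂V₁/∂y = 2
Scalar curl = -6
At (-1, -2): -6.

-6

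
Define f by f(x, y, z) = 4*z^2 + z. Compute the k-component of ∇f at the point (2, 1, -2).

-15

(∇f)_3 = ∂f/∂z = 8*z + 1
At (2, 1, -2): -15.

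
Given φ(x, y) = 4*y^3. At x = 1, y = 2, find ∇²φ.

∂²φ/∂x² = 0
∂²φ/∂y² = 24*y
∇²φ = 24*y
At (1, 2): 48.

48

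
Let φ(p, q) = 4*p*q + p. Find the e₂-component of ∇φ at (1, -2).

(∇φ)_2 = ∂φ/∂q = 4*p
At (1, -2): 4.

4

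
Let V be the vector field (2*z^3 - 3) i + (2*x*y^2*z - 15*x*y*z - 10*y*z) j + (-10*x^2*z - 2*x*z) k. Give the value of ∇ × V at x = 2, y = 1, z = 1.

(36, 48, -13)

(∇×V)₁ = ∂V₃/∂y − ∂V₂/∂z = -2*x*y^2 + 15*x*y + 10*y
(∇×V)₂ = ∂V₁/∂z − ∂V₃/∂x = 20*x*z + 6*z^2 + 2*z
(∇×V)₃ = ∂V₂/∂x − ∂V₁/∂y = 2*y^2*z - 15*y*z
∇×V = (-2*x*y^2 + 15*x*y + 10*y, 20*x*z + 6*z^2 + 2*z, 2*y^2*z - 15*y*z)
At (2, 1, 1): (36, 48, -13).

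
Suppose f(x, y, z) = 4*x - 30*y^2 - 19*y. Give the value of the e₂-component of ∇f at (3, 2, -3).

(∇f)_2 = ∂f/∂y = -60*y - 19
At (3, 2, -3): -139.

-139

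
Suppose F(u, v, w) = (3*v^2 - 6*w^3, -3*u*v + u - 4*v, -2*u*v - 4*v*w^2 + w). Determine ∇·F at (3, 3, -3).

∂F₁/∂u = 0
∂F₂/∂v = -3*u - 4
∂F₃/∂w = -8*v*w + 1
∇·F = -3*u - 8*v*w - 3
At (3, 3, -3): 60.

60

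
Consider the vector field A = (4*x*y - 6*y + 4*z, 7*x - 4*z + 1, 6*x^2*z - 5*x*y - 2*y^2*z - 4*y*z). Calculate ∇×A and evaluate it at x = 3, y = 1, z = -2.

(5, 81, 1)

(∇×A)₁ = ∂A₃/∂y − ∂A₂/∂z = -5*x - 4*y*z - 4*z + 4
(∇×A)₂ = ∂A₁/∂z − ∂A₃/∂x = -12*x*z + 5*y + 4
(∇×A)₃ = ∂A₂/∂x − ∂A₁/∂y = -4*x + 13
∇×A = (-5*x - 4*y*z - 4*z + 4, -12*x*z + 5*y + 4, -4*x + 13)
At (3, 1, -2): (5, 81, 1).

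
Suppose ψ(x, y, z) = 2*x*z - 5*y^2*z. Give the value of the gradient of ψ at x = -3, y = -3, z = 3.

∂ψ/∂x = 2*z
∂ψ/∂y = -10*y*z
∂ψ/∂z = 2*x - 5*y^2
∇ψ = (2*z, -10*y*z, 2*x - 5*y^2)
At (-3, -3, 3): (6, 90, -51).

(6, 90, -51)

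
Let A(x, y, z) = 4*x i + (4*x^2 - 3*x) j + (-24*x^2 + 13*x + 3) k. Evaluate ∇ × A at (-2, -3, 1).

(∇×A)₁ = ∂A₃/∂y − ∂A₂/∂z = 0
(∇×A)₂ = ∂A₁/∂z − ∂A₃/∂x = 48*x - 13
(∇×A)₃ = ∂A₂/∂x − ∂A₁/∂y = 8*x - 3
∇×A = (0, 48*x - 13, 8*x - 3)
At (-2, -3, 1): (0, -109, -19).

(0, -109, -19)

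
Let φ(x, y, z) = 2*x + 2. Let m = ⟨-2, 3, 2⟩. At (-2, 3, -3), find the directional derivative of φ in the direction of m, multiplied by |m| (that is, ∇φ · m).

∂φ/∂x = 2
∂φ/∂y = 0
∂φ/∂z = 0
∇φ at (-2, 3, -3) = (2, 0, 0)
∇φ · m = (2)(-2) + (0)(3) + (0)(2) = -4

-4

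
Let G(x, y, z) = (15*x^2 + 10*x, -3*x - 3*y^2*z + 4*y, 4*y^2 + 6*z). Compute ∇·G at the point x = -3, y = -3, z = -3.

-124

∂G₁/∂x = 30*x + 10
∂G₂/∂y = -6*y*z + 4
∂G₃/∂z = 6
∇·G = 30*x - 6*y*z + 20
At (-3, -3, -3): -124.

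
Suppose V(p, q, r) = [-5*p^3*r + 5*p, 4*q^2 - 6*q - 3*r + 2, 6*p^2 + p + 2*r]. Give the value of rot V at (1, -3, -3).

(3, -18, 0)

(∇×V)₁ = ∂V₃/∂q − ∂V₂/∂r = 3
(∇×V)₂ = ∂V₁/∂r − ∂V₃/∂p = -5*p^3 - 12*p - 1
(∇×V)₃ = ∂V₂/∂p − ∂V₁/∂q = 0
∇×V = (3, -5*p^3 - 12*p - 1, 0)
At (1, -3, -3): (3, -18, 0).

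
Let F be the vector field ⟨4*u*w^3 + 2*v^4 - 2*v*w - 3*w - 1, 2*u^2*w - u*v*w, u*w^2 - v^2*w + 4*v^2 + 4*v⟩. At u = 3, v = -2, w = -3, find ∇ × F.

(-48, 316, 16)

(∇×F)₁ = ∂F₃/∂v − ∂F₂/∂w = -2*u^2 + u*v - 2*v*w + 8*v + 4
(∇×F)₂ = ∂F₁/∂w − ∂F₃/∂u = 12*u*w^2 - 2*v - w^2 - 3
(∇×F)₃ = ∂F₂/∂u − ∂F₁/∂v = 4*u*w - 8*v^3 - v*w + 2*w
∇×F = (-2*u^2 + u*v - 2*v*w + 8*v + 4, 12*u*w^2 - 2*v - w^2 - 3, 4*u*w - 8*v^3 - v*w + 2*w)
At (3, -2, -3): (-48, 316, 16).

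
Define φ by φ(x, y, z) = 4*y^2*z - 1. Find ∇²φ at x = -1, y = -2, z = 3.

∂²φ/∂x² = 0
∂²φ/∂y² = 8*z
∂²φ/∂z² = 0
∇²φ = 8*z
At (-1, -2, 3): 24.

24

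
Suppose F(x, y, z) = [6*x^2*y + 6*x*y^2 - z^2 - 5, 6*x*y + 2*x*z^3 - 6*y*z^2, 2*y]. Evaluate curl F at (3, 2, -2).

(∇×F)₁ = ∂F₃/∂y − ∂F₂/∂z = -6*x*z^2 + 12*y*z + 2
(∇×F)₂ = ∂F₁/∂z − ∂F₃/∂x = -2*z
(∇×F)₃ = ∂F₂/∂x − ∂F₁/∂y = -6*x^2 - 12*x*y + 6*y + 2*z^3
∇×F = (-6*x*z^2 + 12*y*z + 2, -2*z, -6*x^2 - 12*x*y + 6*y + 2*z^3)
At (3, 2, -2): (-118, 4, -130).

(-118, 4, -130)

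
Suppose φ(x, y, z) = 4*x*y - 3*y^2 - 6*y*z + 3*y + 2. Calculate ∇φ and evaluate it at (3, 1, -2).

(4, 21, -6)

∂φ/∂x = 4*y
∂φ/∂y = 4*x - 6*y - 6*z + 3
∂φ/∂z = -6*y
∇φ = (4*y, 4*x - 6*y - 6*z + 3, -6*y)
At (3, 1, -2): (4, 21, -6).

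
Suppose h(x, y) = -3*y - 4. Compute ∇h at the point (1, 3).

∂h/∂x = 0
∂h/∂y = -3
∇h = (0, -3)
At (1, 3): (0, -3).

(0, -3)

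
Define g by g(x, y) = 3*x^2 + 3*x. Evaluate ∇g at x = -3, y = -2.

(-15, 0)

∂g/∂x = 6*x + 3
∂g/∂y = 0
∇g = (6*x + 3, 0)
At (-3, -2): (-15, 0).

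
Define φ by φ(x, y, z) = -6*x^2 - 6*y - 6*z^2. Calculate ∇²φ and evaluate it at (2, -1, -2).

∂²φ/∂x² = -12
∂²φ/∂y² = 0
∂²φ/∂z² = -12
∇²φ = -24
At (2, -1, -2): -24.

-24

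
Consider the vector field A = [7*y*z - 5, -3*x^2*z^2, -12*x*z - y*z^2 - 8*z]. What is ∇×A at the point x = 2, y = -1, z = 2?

(∇×A)₁ = ∂A₃/∂y − ∂A₂/∂z = 6*x^2*z - z^2
(∇×A)₂ = ∂A₁/∂z − ∂A₃/∂x = 7*y + 12*z
(∇×A)₃ = ∂A₂/∂x − ∂A₁/∂y = -6*x*z^2 - 7*z
∇×A = (6*x^2*z - z^2, 7*y + 12*z, -6*x*z^2 - 7*z)
At (2, -1, 2): (44, 17, -62).

(44, 17, -62)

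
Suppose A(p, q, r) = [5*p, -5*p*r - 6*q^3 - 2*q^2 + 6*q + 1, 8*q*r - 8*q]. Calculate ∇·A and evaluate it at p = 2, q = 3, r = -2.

-139

∂A₁/∂p = 5
∂A₂/∂q = -18*q^2 - 4*q + 6
∂A₃/∂r = 8*q
∇·A = -18*q^2 + 4*q + 11
At (2, 3, -2): -139.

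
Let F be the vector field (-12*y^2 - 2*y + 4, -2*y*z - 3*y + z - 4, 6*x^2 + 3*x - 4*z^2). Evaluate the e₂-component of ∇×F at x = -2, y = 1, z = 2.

(∇×F)_2 = ∂F₁/∂z − ∂F₃/∂x
= 0 − (12*x + 3)
= -12*x - 3
At (-2, 1, 2): 21.

21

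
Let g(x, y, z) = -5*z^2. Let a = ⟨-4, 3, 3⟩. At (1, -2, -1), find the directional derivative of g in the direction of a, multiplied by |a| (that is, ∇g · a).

∂g/∂x = 0
∂g/∂y = 0
∂g/∂z = -10*z
∇g at (1, -2, -1) = (0, 0, 10)
∇g · a = (0)(-4) + (0)(3) + (10)(3) = 30

30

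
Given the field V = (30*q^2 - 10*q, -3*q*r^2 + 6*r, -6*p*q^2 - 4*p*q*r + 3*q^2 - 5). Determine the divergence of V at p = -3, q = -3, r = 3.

∂V₁/∂p = 0
∂V₂/∂q = -3*r^2
∂V₃/∂r = -4*p*q
∇·V = -4*p*q - 3*r^2
At (-3, -3, 3): -63.

-63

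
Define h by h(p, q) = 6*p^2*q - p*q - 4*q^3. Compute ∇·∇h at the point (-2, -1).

12

∂²h/∂p² = 12*q
∂²h/∂q² = -24*q
∇²h = -12*q
At (-2, -1): 12.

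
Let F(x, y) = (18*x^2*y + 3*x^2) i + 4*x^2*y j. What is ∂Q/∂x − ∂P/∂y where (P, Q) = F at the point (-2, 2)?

∂F₂/∂x = 8*x*y
∂F₁/∂y = 18*x^2
Scalar curl = -18*x^2 + 8*x*y
At (-2, 2): -104.

-104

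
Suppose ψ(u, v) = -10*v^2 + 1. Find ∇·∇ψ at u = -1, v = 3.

-20

∂²ψ/∂u² = 0
∂²ψ/∂v² = -20
∇²ψ = -20
At (-1, 3): -20.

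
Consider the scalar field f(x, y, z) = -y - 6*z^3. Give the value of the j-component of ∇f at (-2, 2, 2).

(∇f)_2 = ∂f/∂y = -1
At (-2, 2, 2): -1.

-1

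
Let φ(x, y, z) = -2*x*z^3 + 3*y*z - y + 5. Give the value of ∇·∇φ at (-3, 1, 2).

∂²φ/∂x² = 0
∂²φ/∂y² = 0
∂²φ/∂z² = -12*x*z
∇²φ = -12*x*z
At (-3, 1, 2): 72.

72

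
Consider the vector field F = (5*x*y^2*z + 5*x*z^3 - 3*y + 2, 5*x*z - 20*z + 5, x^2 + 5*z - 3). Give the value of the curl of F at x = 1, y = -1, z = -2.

(15, 63, -27)

(∇×F)₁ = ∂F₃/∂y − ∂F₂/∂z = -5*x + 20
(∇×F)₂ = ∂F₁/∂z − ∂F₃/∂x = 5*x*y^2 + 15*x*z^2 - 2*x
(∇×F)₃ = ∂F₂/∂x − ∂F₁/∂y = -10*x*y*z + 5*z + 3
∇×F = (-5*x + 20, 5*x*y^2 + 15*x*z^2 - 2*x, -10*x*y*z + 5*z + 3)
At (1, -1, -2): (15, 63, -27).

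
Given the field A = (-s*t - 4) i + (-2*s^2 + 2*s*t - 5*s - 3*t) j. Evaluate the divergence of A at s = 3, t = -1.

∂A₁/∂s = -t
∂A₂/∂t = 2*s - 3
∇·A = 2*s - t - 3
At (3, -1): 4.

4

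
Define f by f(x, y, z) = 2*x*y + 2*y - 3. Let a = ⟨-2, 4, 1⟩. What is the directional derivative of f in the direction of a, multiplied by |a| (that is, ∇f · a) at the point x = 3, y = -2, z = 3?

∂f/∂x = 2*y
∂f/∂y = 2*x + 2
∂f/∂z = 0
∇f at (3, -2, 3) = (-4, 8, 0)
∇f · a = (-4)(-2) + (8)(4) + (0)(1) = 40

40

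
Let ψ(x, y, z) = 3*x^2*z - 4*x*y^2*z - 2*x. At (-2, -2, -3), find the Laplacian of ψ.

-66

∂²ψ/∂x² = 6*z
∂²ψ/∂y² = -8*x*z
∂²ψ/∂z² = 0
∇²ψ = -8*x*z + 6*z
At (-2, -2, -3): -66.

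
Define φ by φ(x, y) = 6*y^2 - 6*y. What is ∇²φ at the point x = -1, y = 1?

12

∂²φ/∂x² = 0
∂²φ/∂y² = 12
∇²φ = 12
At (-1, 1): 12.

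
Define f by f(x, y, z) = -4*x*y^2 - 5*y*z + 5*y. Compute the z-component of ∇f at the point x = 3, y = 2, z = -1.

-10

(∇f)_3 = ∂f/∂z = -5*y
At (3, 2, -1): -10.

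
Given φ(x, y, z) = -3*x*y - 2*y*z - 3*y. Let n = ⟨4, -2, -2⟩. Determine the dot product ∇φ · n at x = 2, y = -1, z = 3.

38

∂φ/∂x = -3*y
∂φ/∂y = -3*x - 2*z - 3
∂φ/∂z = -2*y
∇φ at (2, -1, 3) = (3, -15, 2)
∇φ · n = (3)(4) + (-15)(-2) + (2)(-2) = 38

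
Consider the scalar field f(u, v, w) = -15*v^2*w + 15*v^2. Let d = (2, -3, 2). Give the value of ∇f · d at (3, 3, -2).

-1080

∂f/∂u = 0
∂f/∂v = -30*v*w + 30*v
∂f/∂w = -15*v^2
∇f at (3, 3, -2) = (0, 270, -135)
∇f · d = (0)(2) + (270)(-3) + (-135)(2) = -1080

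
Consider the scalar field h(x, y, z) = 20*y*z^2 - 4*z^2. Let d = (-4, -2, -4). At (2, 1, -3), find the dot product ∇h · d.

24

∂h/∂x = 0
∂h/∂y = 20*z^2
∂h/∂z = 40*y*z - 8*z
∇h at (2, 1, -3) = (0, 180, -96)
∇h · d = (0)(-4) + (180)(-2) + (-96)(-4) = 24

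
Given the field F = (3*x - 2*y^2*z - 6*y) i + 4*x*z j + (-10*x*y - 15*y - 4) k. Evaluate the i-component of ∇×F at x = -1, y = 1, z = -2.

-1

(∇×F)_1 = ∂F₃/∂y − ∂F₂/∂z
= -10*x - 15 − (4*x)
= -14*x - 15
At (-1, 1, -2): -1.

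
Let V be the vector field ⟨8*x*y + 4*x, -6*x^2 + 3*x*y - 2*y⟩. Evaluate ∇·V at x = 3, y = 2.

∂V₁/∂x = 8*y + 4
∂V₂/∂y = 3*x - 2
∇·V = 3*x + 8*y + 2
At (3, 2): 27.

27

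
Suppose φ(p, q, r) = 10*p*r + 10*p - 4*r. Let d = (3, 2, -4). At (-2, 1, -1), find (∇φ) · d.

∂φ/∂p = 10*r + 10
∂φ/∂q = 0
∂φ/∂r = 10*p - 4
∇φ at (-2, 1, -1) = (0, 0, -24)
∇φ · d = (0)(3) + (0)(2) + (-24)(-4) = 96

96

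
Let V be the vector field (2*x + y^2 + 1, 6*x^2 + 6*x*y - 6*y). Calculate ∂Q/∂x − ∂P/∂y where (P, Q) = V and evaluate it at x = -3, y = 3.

∂V₂/∂x = 12*x + 6*y
∂V₁/∂y = 2*y
Scalar curl = 12*x + 4*y
At (-3, 3): -24.

-24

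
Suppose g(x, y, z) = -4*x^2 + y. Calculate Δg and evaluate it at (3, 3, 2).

∂²g/∂x² = -8
∂²g/∂y² = 0
∂²g/∂z² = 0
∇²g = -8
At (3, 3, 2): -8.

-8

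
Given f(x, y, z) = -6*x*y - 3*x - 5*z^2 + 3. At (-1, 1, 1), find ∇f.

∂f/∂x = -6*y - 3
∂f/∂y = -6*x
∂f/∂z = -10*z
∇f = (-6*y - 3, -6*x, -10*z)
At (-1, 1, 1): (-9, 6, -10).

(-9, 6, -10)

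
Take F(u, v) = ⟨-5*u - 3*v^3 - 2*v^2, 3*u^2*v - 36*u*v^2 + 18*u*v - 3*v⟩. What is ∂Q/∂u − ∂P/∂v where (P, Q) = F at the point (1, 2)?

-52

∂F₂/∂u = 6*u*v - 36*v^2 + 18*v
∂F₁/∂v = -9*v^2 - 4*v
Scalar curl = 6*u*v - 27*v^2 + 22*v
At (1, 2): -52.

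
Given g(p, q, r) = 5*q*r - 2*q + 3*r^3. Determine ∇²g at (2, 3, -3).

∂²g/∂p² = 0
∂²g/∂q² = 0
∂²g/∂r² = 18*r
∇²g = 18*r
At (2, 3, -3): -54.

-54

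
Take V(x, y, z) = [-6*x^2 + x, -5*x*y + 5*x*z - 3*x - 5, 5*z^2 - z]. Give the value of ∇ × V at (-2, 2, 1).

(∇×V)₁ = ∂V₃/∂y − ∂V₂/∂z = -5*x
(∇×V)₂ = ∂V₁/∂z − ∂V₃/∂x = 0
(∇×V)₃ = ∂V₂/∂x − ∂V₁/∂y = -5*y + 5*z - 3
∇×V = (-5*x, 0, -5*y + 5*z - 3)
At (-2, 2, 1): (10, 0, -8).

(10, 0, -8)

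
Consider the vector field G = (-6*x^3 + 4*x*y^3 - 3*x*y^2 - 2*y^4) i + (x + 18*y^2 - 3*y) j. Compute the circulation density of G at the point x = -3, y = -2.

∂G₂/∂x = 1
∂G₁/∂y = 12*x*y^2 - 6*x*y - 8*y^3
Scalar curl = -12*x*y^2 + 6*x*y + 8*y^3 + 1
At (-3, -2): 117.

117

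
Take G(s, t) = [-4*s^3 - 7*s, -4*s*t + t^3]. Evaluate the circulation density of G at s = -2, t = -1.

∂G₂/∂s = -4*t
∂G₁/∂t = 0
Scalar curl = -4*t
At (-2, -1): 4.

4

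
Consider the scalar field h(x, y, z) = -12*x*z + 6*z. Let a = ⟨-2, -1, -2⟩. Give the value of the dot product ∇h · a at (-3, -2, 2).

-36

∂h/∂x = -12*z
∂h/∂y = 0
∂h/∂z = -12*x + 6
∇h at (-3, -2, 2) = (-24, 0, 42)
∇h · a = (-24)(-2) + (0)(-1) + (42)(-2) = -36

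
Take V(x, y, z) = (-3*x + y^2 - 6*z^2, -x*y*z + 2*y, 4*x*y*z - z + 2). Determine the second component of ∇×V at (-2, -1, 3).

-24

(∇×V)_2 = ∂V₁/∂z − ∂V₃/∂x
= -12*z − (4*y*z)
= -4*y*z - 12*z
At (-2, -1, 3): -24.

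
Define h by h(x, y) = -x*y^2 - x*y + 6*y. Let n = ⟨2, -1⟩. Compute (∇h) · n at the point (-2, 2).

-28

∂h/∂x = -y^2 - y
∂h/∂y = -2*x*y - x + 6
∇h at (-2, 2) = (-6, 16)
∇h · n = (-6)(2) + (16)(-1) = -28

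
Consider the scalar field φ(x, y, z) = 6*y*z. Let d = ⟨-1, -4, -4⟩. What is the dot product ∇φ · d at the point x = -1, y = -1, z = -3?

96

∂φ/∂x = 0
∂φ/∂y = 6*z
∂φ/∂z = 6*y
∇φ at (-1, -1, -3) = (0, -18, -6)
∇φ · d = (0)(-1) + (-18)(-4) + (-6)(-4) = 96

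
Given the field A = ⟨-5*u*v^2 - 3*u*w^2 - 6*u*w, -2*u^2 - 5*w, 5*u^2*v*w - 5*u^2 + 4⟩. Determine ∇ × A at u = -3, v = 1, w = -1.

(-40, -60, -18)

(∇×A)₁ = ∂A₃/∂v − ∂A₂/∂w = 5*u^2*w + 5
(∇×A)₂ = ∂A₁/∂w − ∂A₃/∂u = -10*u*v*w - 6*u*w + 4*u
(∇×A)₃ = ∂A₂/∂u − ∂A₁/∂v = 10*u*v - 4*u
∇×A = (5*u^2*w + 5, -10*u*v*w - 6*u*w + 4*u, 10*u*v - 4*u)
At (-3, 1, -1): (-40, -60, -18).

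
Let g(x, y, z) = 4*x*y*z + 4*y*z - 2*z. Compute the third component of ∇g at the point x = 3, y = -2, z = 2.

-34

(∇g)_3 = ∂g/∂z = 4*x*y + 4*y - 2
At (3, -2, 2): -34.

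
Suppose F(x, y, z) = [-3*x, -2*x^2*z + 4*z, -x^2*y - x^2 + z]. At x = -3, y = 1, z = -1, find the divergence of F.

∂F₁/∂x = -3
∂F₂/∂y = 0
∂F₃/∂z = 1
∇·F = -2
At (-3, 1, -1): -2.

-2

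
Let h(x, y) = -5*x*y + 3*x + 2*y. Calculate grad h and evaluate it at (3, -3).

∂h/∂x = -5*y + 3
∂h/∂y = -5*x + 2
∇h = (-5*y + 3, -5*x + 2)
At (3, -3): (18, -13).

(18, -13)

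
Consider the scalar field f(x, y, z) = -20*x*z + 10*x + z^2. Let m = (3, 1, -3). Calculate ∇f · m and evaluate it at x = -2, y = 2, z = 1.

-156

∂f/∂x = -20*z + 10
∂f/∂y = 0
∂f/∂z = -20*x + 2*z
∇f at (-2, 2, 1) = (-10, 0, 42)
∇f · m = (-10)(3) + (0)(1) + (42)(-3) = -156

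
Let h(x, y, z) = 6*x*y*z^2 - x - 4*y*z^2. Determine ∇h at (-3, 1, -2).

∂h/∂x = 6*y*z^2 - 1
∂h/∂y = 6*x*z^2 - 4*z^2
∂h/∂z = 12*x*y*z - 8*y*z
∇h = (6*y*z^2 - 1, 6*x*z^2 - 4*z^2, 12*x*y*z - 8*y*z)
At (-3, 1, -2): (23, -88, 88).

(23, -88, 88)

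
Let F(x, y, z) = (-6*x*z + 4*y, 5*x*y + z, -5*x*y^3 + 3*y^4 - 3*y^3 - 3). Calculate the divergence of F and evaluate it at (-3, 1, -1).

∂F₁/∂x = -6*z
∂F₂/∂y = 5*x
∂F₃/∂z = 0
∇·F = 5*x - 6*z
At (-3, 1, -1): -9.

-9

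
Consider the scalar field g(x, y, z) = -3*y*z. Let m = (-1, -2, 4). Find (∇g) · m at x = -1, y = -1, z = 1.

18

∂g/∂x = 0
∂g/∂y = -3*z
∂g/∂z = -3*y
∇g at (-1, -1, 1) = (0, -3, 3)
∇g · m = (0)(-1) + (-3)(-2) + (3)(4) = 18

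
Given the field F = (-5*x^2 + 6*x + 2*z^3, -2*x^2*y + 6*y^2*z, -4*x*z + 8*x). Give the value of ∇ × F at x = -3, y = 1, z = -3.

(∇×F)₁ = ∂F₃/∂y − ∂F₂/∂z = -6*y^2
(∇×F)₂ = ∂F₁/∂z − ∂F₃/∂x = 6*z^2 + 4*z - 8
(∇×F)₃ = ∂F₂/∂x − ∂F₁/∂y = -4*x*y
∇×F = (-6*y^2, 6*z^2 + 4*z - 8, -4*x*y)
At (-3, 1, -3): (-6, 34, 12).

(-6, 34, 12)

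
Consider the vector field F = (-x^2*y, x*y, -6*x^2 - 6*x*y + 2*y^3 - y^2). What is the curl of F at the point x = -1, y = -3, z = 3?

(66, -30, -2)

(∇×F)₁ = ∂F₃/∂y − ∂F₂/∂z = -6*x + 6*y^2 - 2*y
(∇×F)₂ = ∂F₁/∂z − ∂F₃/∂x = 12*x + 6*y
(∇×F)₃ = ∂F₂/∂x − ∂F₁/∂y = x^2 + y
∇×F = (-6*x + 6*y^2 - 2*y, 12*x + 6*y, x^2 + y)
At (-1, -3, 3): (66, -30, -2).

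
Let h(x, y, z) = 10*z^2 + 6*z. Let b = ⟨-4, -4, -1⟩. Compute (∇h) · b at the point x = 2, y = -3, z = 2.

∂h/∂x = 0
∂h/∂y = 0
∂h/∂z = 20*z + 6
∇h at (2, -3, 2) = (0, 0, 46)
∇h · b = (0)(-4) + (0)(-4) + (46)(-1) = -46

-46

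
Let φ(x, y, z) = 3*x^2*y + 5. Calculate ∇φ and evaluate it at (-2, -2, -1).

∂φ/∂x = 6*x*y
∂φ/∂y = 3*x^2
∂φ/∂z = 0
∇φ = (6*x*y, 3*x^2, 0)
At (-2, -2, -1): (24, 12, 0).

(24, 12, 0)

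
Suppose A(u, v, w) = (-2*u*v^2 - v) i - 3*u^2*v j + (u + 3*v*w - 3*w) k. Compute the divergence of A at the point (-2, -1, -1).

-20

∂A₁/∂u = -2*v^2
∂A₂/∂v = -3*u^2
∂A₃/∂w = 3*v - 3
∇·A = -3*u^2 - 2*v^2 + 3*v - 3
At (-2, -1, -1): -20.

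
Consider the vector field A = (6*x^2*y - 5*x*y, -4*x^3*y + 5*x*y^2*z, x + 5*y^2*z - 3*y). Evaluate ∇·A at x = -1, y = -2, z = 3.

118

∂A₁/∂x = 12*x*y - 5*y
∂A₂/∂y = -4*x^3 + 10*x*y*z
∂A₃/∂z = 5*y^2
∇·A = -4*x^3 + 10*x*y*z + 12*x*y + 5*y^2 - 5*y
At (-1, -2, 3): 118.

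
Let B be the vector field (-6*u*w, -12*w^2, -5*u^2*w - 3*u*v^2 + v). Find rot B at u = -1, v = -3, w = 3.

(∇×B)₁ = ∂B₃/∂v − ∂B₂/∂w = -6*u*v + 24*w + 1
(∇×B)₂ = ∂B₁/∂w − ∂B₃/∂u = 10*u*w - 6*u + 3*v^2
(∇×B)₃ = ∂B₂/∂u − ∂B₁/∂v = 0
∇×B = (-6*u*v + 24*w + 1, 10*u*w - 6*u + 3*v^2, 0)
At (-1, -3, 3): (55, 3, 0).

(55, 3, 0)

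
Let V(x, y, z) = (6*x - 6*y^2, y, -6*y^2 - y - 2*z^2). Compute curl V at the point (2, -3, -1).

(35, 0, -36)

(∇×V)₁ = ∂V₃/∂y − ∂V₂/∂z = -12*y - 1
(∇×V)₂ = ∂V₁/∂z − ∂V₃/∂x = 0
(∇×V)₃ = ∂V₂/∂x − ∂V₁/∂y = 12*y
∇×V = (-12*y - 1, 0, 12*y)
At (2, -3, -1): (35, 0, -36).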